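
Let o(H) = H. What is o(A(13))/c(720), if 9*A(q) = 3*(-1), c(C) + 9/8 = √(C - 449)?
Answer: -24/17263 - 64*√271/51789 ≈ -0.021734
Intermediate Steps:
c(C) = -9/8 + √(-449 + C) (c(C) = -9/8 + √(C - 449) = -9/8 + √(-449 + C))
A(q) = -⅓ (A(q) = (3*(-1))/9 = (⅑)*(-3) = -⅓)
o(A(13))/c(720) = -1/(3*(-9/8 + √(-449 + 720))) = -1/(3*(-9/8 + √271))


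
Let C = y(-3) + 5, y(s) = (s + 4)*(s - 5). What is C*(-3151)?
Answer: 9453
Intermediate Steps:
y(s) = (-5 + s)*(4 + s) (y(s) = (4 + s)*(-5 + s) = (-5 + s)*(4 + s))
C = -3 (C = (-20 + (-3)² - 1*(-3)) + 5 = (-20 + 9 + 3) + 5 = -8 + 5 = -3)
C*(-3151) = -3*(-3151) = 9453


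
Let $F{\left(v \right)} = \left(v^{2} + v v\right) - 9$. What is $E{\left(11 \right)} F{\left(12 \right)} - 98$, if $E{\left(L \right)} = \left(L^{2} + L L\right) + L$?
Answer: $70489$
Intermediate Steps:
$E{\left(L \right)} = L + 2 L^{2}$ ($E{\left(L \right)} = \left(L^{2} + L^{2}\right) + L = 2 L^{2} + L = L + 2 L^{2}$)
$F{\left(v \right)} = -9 + 2 v^{2}$ ($F{\left(v \right)} = \left(v^{2} + v^{2}\right) - 9 = 2 v^{2} - 9 = -9 + 2 v^{2}$)
$E{\left(11 \right)} F{\left(12 \right)} - 98 = 11 \left(1 + 2 \cdot 11\right) \left(-9 + 2 \cdot 12^{2}\right) - 98 = 11 \left(1 + 22\right) \left(-9 + 2 \cdot 144\right) - 98 = 11 \cdot 23 \left(-9 + 288\right) - 98 = 253 \cdot 279 - 98 = 70587 - 98 = 70489$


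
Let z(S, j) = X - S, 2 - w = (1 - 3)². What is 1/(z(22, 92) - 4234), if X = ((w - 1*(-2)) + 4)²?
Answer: -1/4240 ≈ -0.00023585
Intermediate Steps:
w = -2 (w = 2 - (1 - 3)² = 2 - 1*(-2)² = 2 - 1*4 = 2 - 4 = -2)
X = 16 (X = ((-2 - 1*(-2)) + 4)² = ((-2 + 2) + 4)² = (0 + 4)² = 4² = 16)
z(S, j) = 16 - S
1/(z(22, 92) - 4234) = 1/((16 - 1*22) - 4234) = 1/((16 - 22) - 4234) = 1/(-6 - 4234) = 1/(-4240) = -1/4240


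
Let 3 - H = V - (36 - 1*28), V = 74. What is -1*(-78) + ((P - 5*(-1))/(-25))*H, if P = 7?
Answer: 2706/25 ≈ 108.24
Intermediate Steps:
H = -63 (H = 3 - (74 - (36 - 1*28)) = 3 - (74 - (36 - 28)) = 3 - (74 - 1*8) = 3 - (74 - 8) = 3 - 1*66 = 3 - 66 = -63)
-1*(-78) + ((P - 5*(-1))/(-25))*H = -1*(-78) + ((7 - 5*(-1))/(-25))*(-63) = 78 + ((7 + 5)*(-1/25))*(-63) = 78 + (12*(-1/25))*(-63) = 78 - 12/25*(-63) = 78 + 756/25 = 2706/25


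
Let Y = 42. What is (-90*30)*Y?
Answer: -113400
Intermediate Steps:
(-90*30)*Y = -90*30*42 = -2700*42 = -113400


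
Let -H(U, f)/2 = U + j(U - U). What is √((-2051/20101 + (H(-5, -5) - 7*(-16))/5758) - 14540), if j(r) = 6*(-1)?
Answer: I*√48695117261050538438/57870779 ≈ 120.58*I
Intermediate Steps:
j(r) = -6
H(U, f) = 12 - 2*U (H(U, f) = -2*(U - 6) = -2*(-6 + U) = 12 - 2*U)
√((-2051/20101 + (H(-5, -5) - 7*(-16))/5758) - 14540) = √((-2051/20101 + ((12 - 2*(-5)) - 7*(-16))/5758) - 14540) = √((-2051*1/20101 + ((12 + 10) + 112)*(1/5758)) - 14540) = √((-2051/20101 + (22 + 112)*(1/5758)) - 14540) = √((-2051/20101 + 134*(1/5758)) - 14540) = √((-2051/20101 + 67/2879) - 14540) = √(-4558062/57870779 - 14540) = √(-841445684722/57870779) = I*√48695117261050538438/57870779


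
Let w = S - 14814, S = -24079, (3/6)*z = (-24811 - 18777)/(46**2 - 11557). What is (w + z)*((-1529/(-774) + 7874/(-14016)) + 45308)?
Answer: -15036908836189182635/8534966112 ≈ -1.7618e+9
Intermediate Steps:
z = 87176/9441 (z = 2*((-24811 - 18777)/(46**2 - 11557)) = 2*(-43588/(2116 - 11557)) = 2*(-43588/(-9441)) = 2*(-43588*(-1/9441)) = 2*(43588/9441) = 87176/9441 ≈ 9.2338)
w = -38893 (w = -24079 - 14814 = -38893)
(w + z)*((-1529/(-774) + 7874/(-14016)) + 45308) = (-38893 + 87176/9441)*((-1529/(-774) + 7874/(-14016)) + 45308) = -367101637*((-1529*(-1/774) + 7874*(-1/14016)) + 45308)/9441 = -367101637*((1529/774 - 3937/7008) + 45308)/9441 = -367101637*(1277999/904032 + 45308)/9441 = -367101637/9441*40961159855/904032 = -15036908836189182635/8534966112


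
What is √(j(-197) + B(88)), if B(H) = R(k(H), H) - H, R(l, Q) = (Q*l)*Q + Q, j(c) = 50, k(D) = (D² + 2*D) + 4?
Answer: √61363506 ≈ 7833.5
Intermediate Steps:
k(D) = 4 + D² + 2*D
R(l, Q) = Q + l*Q² (R(l, Q) = l*Q² + Q = Q + l*Q²)
B(H) = -H + H*(1 + H*(4 + H² + 2*H)) (B(H) = H*(1 + H*(4 + H² + 2*H)) - H = -H + H*(1 + H*(4 + H² + 2*H)))
√(j(-197) + B(88)) = √(50 + 88²*(4 + 88² + 2*88)) = √(50 + 7744*(4 + 7744 + 176)) = √(50 + 7744*7924) = √(50 + 61363456) = √61363506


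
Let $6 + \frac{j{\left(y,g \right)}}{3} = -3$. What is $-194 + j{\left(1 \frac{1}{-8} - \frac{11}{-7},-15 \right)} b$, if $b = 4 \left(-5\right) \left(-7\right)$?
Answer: $-3974$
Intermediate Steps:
$j{\left(y,g \right)} = -27$ ($j{\left(y,g \right)} = -18 + 3 \left(-3\right) = -18 - 9 = -27$)
$b = 140$ ($b = \left(-20\right) \left(-7\right) = 140$)
$-194 + j{\left(1 \frac{1}{-8} - \frac{11}{-7},-15 \right)} b = -194 - 3780 = -3974$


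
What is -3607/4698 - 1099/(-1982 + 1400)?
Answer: 255319/227853 ≈ 1.1205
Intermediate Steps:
-3607/4698 - 1099/(-1982 + 1400) = -3607*1/4698 - 1099/(-582) = -3607/4698 - 1099*(-1/582) = -3607/4698 + 1099/582 = 255319/227853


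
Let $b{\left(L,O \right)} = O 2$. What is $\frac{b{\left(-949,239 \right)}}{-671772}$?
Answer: $- \frac{239}{335886} \approx -0.00071155$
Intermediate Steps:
$b{\left(L,O \right)} = 2 O$
$\frac{b{\left(-949,239 \right)}}{-671772} = \frac{2 \cdot 239}{-671772} = 478 \left(- \frac{1}{671772}\right) = - \frac{239}{335886}$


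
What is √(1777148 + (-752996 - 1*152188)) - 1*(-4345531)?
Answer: 4345531 + 2*√217991 ≈ 4.3465e+6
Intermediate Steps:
√(1777148 + (-752996 - 1*152188)) - 1*(-4345531) = √(1777148 + (-752996 - 152188)) + 4345531 = √(1777148 - 905184) + 4345531 = √871964 + 4345531 = 2*√217991 + 4345531 = 4345531 + 2*√217991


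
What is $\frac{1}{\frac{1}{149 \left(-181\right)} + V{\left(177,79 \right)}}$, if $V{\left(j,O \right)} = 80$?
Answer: $\frac{26969}{2157519} \approx 0.0125$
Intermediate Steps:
$\frac{1}{\frac{1}{149 \left(-181\right)} + V{\left(177,79 \right)}} = \frac{1}{\frac{1}{149 \left(-181\right)} + 80} = \frac{1}{\frac{1}{-26969} + 80} = \frac{1}{- \frac{1}{26969} + 80} = \frac{1}{\frac{2157519}{26969}} = \frac{26969}{2157519}$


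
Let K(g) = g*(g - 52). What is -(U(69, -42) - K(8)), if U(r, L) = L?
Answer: -310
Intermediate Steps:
K(g) = g*(-52 + g)
-(U(69, -42) - K(8)) = -(-42 - 8*(-52 + 8)) = -(-42 - 8*(-44)) = -(-42 - 1*(-352)) = -(-42 + 352) = -1*310 = -310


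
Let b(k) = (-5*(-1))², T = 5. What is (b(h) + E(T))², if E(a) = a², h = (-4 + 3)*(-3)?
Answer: 2500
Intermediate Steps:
h = 3 (h = -1*(-3) = 3)
b(k) = 25 (b(k) = 5² = 25)
(b(h) + E(T))² = (25 + 5²)² = (25 + 25)² = 50² = 2500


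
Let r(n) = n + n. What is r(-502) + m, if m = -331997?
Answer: -333001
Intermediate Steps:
r(n) = 2*n
r(-502) + m = 2*(-502) - 331997 = -1004 - 331997 = -333001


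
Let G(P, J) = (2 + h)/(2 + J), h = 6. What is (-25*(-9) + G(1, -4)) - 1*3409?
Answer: -3188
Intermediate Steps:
G(P, J) = 8/(2 + J) (G(P, J) = (2 + 6)/(2 + J) = 8/(2 + J))
(-25*(-9) + G(1, -4)) - 1*3409 = (-25*(-9) + 8/(2 - 4)) - 1*3409 = (225 + 8/(-2)) - 3409 = (225 + 8*(-1/2)) - 3409 = (225 - 4) - 3409 = 221 - 3409 = -3188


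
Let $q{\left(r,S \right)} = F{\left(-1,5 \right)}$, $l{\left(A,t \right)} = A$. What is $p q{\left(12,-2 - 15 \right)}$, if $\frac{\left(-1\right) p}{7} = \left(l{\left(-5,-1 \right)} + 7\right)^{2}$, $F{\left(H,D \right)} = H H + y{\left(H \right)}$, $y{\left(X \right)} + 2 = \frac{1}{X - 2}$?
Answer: $\frac{112}{3} \approx 37.333$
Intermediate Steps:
$y{\left(X \right)} = -2 + \frac{1}{-2 + X}$ ($y{\left(X \right)} = -2 + \frac{1}{X - 2} = -2 + \frac{1}{-2 + X}$)
$F{\left(H,D \right)} = H^{2} + \frac{5 - 2 H}{-2 + H}$ ($F{\left(H,D \right)} = H H + \frac{5 - 2 H}{-2 + H} = H^{2} + \frac{5 - 2 H}{-2 + H}$)
$q{\left(r,S \right)} = - \frac{4}{3}$ ($q{\left(r,S \right)} = \frac{5 - -2 + \left(-1\right)^{2} \left(-2 - 1\right)}{-2 - 1} = \frac{5 + 2 + 1 \left(-3\right)}{-3} = - \frac{5 + 2 - 3}{3} = \left(- \frac{1}{3}\right) 4 = - \frac{4}{3}$)
$p = -28$ ($p = - 7 \left(-5 + 7\right)^{2} = - 7 \cdot 2^{2} = \left(-7\right) 4 = -28$)
$p q{\left(12,-2 - 15 \right)} = \left(-28\right) \left(- \frac{4}{3}\right) = \frac{112}{3}$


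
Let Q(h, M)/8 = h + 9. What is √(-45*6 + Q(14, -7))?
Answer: I*√86 ≈ 9.2736*I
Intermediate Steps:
Q(h, M) = 72 + 8*h (Q(h, M) = 8*(h + 9) = 8*(9 + h) = 72 + 8*h)
√(-45*6 + Q(14, -7)) = √(-45*6 + (72 + 8*14)) = √(-270 + (72 + 112)) = √(-270 + 184) = √(-86) = I*√86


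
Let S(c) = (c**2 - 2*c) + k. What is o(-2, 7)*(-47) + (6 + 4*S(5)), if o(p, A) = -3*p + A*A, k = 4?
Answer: -2503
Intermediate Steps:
S(c) = 4 + c**2 - 2*c (S(c) = (c**2 - 2*c) + 4 = 4 + c**2 - 2*c)
o(p, A) = A**2 - 3*p (o(p, A) = -3*p + A**2 = A**2 - 3*p)
o(-2, 7)*(-47) + (6 + 4*S(5)) = (7**2 - 3*(-2))*(-47) + (6 + 4*(4 + 5**2 - 2*5)) = (49 + 6)*(-47) + (6 + 4*(4 + 25 - 10)) = 55*(-47) + (6 + 4*19) = -2585 + (6 + 76) = -2585 + 82 = -2503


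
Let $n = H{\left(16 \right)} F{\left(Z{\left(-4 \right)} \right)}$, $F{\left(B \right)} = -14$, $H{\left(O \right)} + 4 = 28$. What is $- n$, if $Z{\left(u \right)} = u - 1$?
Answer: $336$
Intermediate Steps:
$Z{\left(u \right)} = -1 + u$
$H{\left(O \right)} = 24$ ($H{\left(O \right)} = -4 + 28 = 24$)
$n = -336$ ($n = 24 \left(-14\right) = -336$)
$- n = \left(-1\right) \left(-336\right) = 336$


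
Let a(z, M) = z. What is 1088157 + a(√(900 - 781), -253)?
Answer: 1088157 + √119 ≈ 1.0882e+6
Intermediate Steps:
1088157 + a(√(900 - 781), -253) = 1088157 + √(900 - 781) = 1088157 + √119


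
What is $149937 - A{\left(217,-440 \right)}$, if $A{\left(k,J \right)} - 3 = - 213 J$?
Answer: $56214$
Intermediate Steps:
$A{\left(k,J \right)} = 3 - 213 J$
$149937 - A{\left(217,-440 \right)} = 149937 - \left(3 - -93720\right) = 149937 - \left(3 + 93720\right) = 149937 - 93723 = 56214$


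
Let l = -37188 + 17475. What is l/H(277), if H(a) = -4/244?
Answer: 1202493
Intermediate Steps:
l = -19713
H(a) = -1/61 (H(a) = -4*1/244 = -1/61)
l/H(277) = -19713/(-1/61) = -19713*(-61) = 1202493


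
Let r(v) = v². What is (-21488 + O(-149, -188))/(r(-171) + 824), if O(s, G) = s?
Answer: -3091/4295 ≈ -0.71967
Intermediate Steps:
(-21488 + O(-149, -188))/(r(-171) + 824) = (-21488 - 149)/((-171)² + 824) = -21637/(29241 + 824) = -21637/30065 = -21637*1/30065 = -3091/4295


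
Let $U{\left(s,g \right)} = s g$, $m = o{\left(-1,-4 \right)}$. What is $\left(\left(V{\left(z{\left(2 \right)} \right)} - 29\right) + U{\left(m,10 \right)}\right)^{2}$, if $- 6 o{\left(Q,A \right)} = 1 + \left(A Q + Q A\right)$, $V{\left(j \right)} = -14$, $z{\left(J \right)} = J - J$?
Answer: $3364$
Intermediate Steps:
$z{\left(J \right)} = 0$
$o{\left(Q,A \right)} = - \frac{1}{6} - \frac{A Q}{3}$ ($o{\left(Q,A \right)} = - \frac{1 + \left(A Q + Q A\right)}{6} = - \frac{1 + \left(A Q + A Q\right)}{6} = - \frac{1 + 2 A Q}{6} = - \frac{1}{6} - \frac{A Q}{3}$)
$m = - \frac{3}{2}$ ($m = - \frac{1}{6} - \left(- \frac{4}{3}\right) \left(-1\right) = - \frac{1}{6} - \frac{4}{3} = - \frac{3}{2} \approx -1.5$)
$U{\left(s,g \right)} = g s$
$\left(\left(V{\left(z{\left(2 \right)} \right)} - 29\right) + U{\left(m,10 \right)}\right)^{2} = \left(\left(-14 - 29\right) + 10 \left(- \frac{3}{2}\right)\right)^{2} = \left(-43 - 15\right)^{2} = \left(-58\right)^{2} = 3364$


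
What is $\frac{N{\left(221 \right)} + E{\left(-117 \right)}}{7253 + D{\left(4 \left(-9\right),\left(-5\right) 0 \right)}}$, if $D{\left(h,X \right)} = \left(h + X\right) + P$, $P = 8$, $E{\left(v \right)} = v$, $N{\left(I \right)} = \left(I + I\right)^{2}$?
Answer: $\frac{195247}{7225} \approx 27.024$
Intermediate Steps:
$N{\left(I \right)} = 4 I^{2}$ ($N{\left(I \right)} = \left(2 I\right)^{2} = 4 I^{2}$)
$D{\left(h,X \right)} = 8 + X + h$ ($D{\left(h,X \right)} = \left(h + X\right) + 8 = \left(X + h\right) + 8 = 8 + X + h$)
$\frac{N{\left(221 \right)} + E{\left(-117 \right)}}{7253 + D{\left(4 \left(-9\right),\left(-5\right) 0 \right)}} = \frac{4 \cdot 221^{2} - 117}{7253 + \left(8 - 0 + 4 \left(-9\right)\right)} = \frac{4 \cdot 48841 - 117}{7253 + \left(8 + 0 - 36\right)} = \frac{195364 - 117}{7253 - 28} = \frac{195247}{7225}$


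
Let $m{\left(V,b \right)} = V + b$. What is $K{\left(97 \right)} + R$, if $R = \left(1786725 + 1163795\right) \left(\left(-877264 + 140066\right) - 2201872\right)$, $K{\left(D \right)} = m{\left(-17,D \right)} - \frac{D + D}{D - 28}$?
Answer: $- \frac{598353152326274}{69} \approx -8.6718 \cdot 10^{12}$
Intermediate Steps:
$K{\left(D \right)} = -17 + D - \frac{2 D}{-28 + D}$ ($K{\left(D \right)} = \left(-17 + D\right) - \frac{D + D}{D - 28} = \left(-17 + D\right) - \frac{2 D}{-28 + D} = -17 + D - \frac{2 D}{-28 + D}$)
$R = -8671784816400$ ($R = 2950520 \left(-737198 - 2201872\right) = 2950520 \left(-2939070\right) = -8671784816400$)
$K{\left(97 \right)} + R = \frac{476 + 97^{2} - 4559}{-28 + 97} - 8671784816400 = \frac{476 + 9409 - 4559}{69} - 8671784816400 = \frac{1}{69} \cdot 5326 - 8671784816400 = \frac{5326}{69} - 8671784816400 = - \frac{598353152326274}{69}$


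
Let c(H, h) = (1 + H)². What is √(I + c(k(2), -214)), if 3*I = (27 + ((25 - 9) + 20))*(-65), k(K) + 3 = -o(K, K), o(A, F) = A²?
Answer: I*√1329 ≈ 36.455*I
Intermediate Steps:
k(K) = -3 - K²
I = -1365 (I = ((27 + ((25 - 9) + 20))*(-65))/3 = ((27 + (16 + 20))*(-65))/3 = ((27 + 36)*(-65))/3 = (63*(-65))/3 = (⅓)*(-4095) = -1365)
√(I + c(k(2), -214)) = √(-1365 + (1 + (-3 - 1*2²))²) = √(-1365 + (1 + (-3 - 1*4))²) = √(-1365 + (1 + (-3 - 4))²) = √(-1365 + (1 - 7)²) = √(-1365 + (-6)²) = √(-1365 + 36) = √(-1329) = I*√1329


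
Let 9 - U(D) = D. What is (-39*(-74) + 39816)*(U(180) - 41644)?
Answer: -1785584130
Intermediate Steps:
U(D) = 9 - D
(-39*(-74) + 39816)*(U(180) - 41644) = (-39*(-74) + 39816)*((9 - 1*180) - 41644) = (2886 + 39816)*((9 - 180) - 41644) = 42702*(-171 - 41644) = 42702*(-41815) = -1785584130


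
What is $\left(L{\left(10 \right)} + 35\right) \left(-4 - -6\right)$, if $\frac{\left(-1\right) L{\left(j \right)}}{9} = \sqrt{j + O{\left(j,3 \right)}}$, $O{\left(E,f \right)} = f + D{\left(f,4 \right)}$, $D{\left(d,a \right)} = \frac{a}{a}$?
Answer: $70 - 18 \sqrt{14} \approx 2.6502$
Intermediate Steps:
$D{\left(d,a \right)} = 1$
$O{\left(E,f \right)} = 1 + f$ ($O{\left(E,f \right)} = f + 1 = 1 + f$)
$L{\left(j \right)} = - 9 \sqrt{4 + j}$ ($L{\left(j \right)} = - 9 \sqrt{j + \left(1 + 3\right)} = - 9 \sqrt{j + 4} = - 9 \sqrt{4 + j}$)
$\left(L{\left(10 \right)} + 35\right) \left(-4 - -6\right) = \left(- 9 \sqrt{4 + 10} + 35\right) \left(-4 - -6\right) = \left(- 9 \sqrt{14} + 35\right) \left(-4 + 6\right) = \left(35 - 9 \sqrt{14}\right) 2 = 70 - 18 \sqrt{14}$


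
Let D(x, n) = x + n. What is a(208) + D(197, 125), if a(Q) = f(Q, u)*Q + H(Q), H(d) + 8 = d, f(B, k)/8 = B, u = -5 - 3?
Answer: 346634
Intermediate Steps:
u = -8
f(B, k) = 8*B
D(x, n) = n + x
H(d) = -8 + d
a(Q) = -8 + Q + 8*Q² (a(Q) = (8*Q)*Q + (-8 + Q) = 8*Q² + (-8 + Q) = -8 + Q + 8*Q²)
a(208) + D(197, 125) = (-8 + 208 + 8*208²) + (125 + 197) = (-8 + 208 + 8*43264) + 322 = (-8 + 208 + 346112) + 322 = 346312 + 322 = 346634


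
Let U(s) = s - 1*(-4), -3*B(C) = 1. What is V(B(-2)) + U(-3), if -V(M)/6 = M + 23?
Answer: -135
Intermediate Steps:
B(C) = -⅓ (B(C) = -⅓*1 = -⅓)
U(s) = 4 + s (U(s) = s + 4 = 4 + s)
V(M) = -138 - 6*M (V(M) = -6*(M + 23) = -6*(23 + M) = -138 - 6*M)
V(B(-2)) + U(-3) = (-138 - 6*(-⅓)) + (4 - 3) = (-138 + 2) + 1 = -136 + 1 = -135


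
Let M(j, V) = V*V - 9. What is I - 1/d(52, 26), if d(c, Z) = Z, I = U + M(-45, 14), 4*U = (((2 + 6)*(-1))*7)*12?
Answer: 493/26 ≈ 18.962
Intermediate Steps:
U = -168 (U = ((((2 + 6)*(-1))*7)*12)/4 = (((8*(-1))*7)*12)/4 = (-8*7*12)/4 = (-56*12)/4 = (¼)*(-672) = -168)
M(j, V) = -9 + V² (M(j, V) = V² - 9 = -9 + V²)
I = 19 (I = -168 + (-9 + 14²) = -168 + (-9 + 196) = -168 + 187 = 19)
I - 1/d(52, 26) = 19 - 1/26 = 493/26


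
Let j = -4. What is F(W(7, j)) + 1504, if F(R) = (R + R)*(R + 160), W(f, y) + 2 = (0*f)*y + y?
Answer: -344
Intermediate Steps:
W(f, y) = -2 + y (W(f, y) = -2 + ((0*f)*y + y) = -2 + (0*y + y) = -2 + (0 + y) = -2 + y)
F(R) = 2*R*(160 + R) (F(R) = (2*R)*(160 + R) = 2*R*(160 + R))
F(W(7, j)) + 1504 = 2*(-2 - 4)*(160 + (-2 - 4)) + 1504 = 2*(-6)*(160 - 6) + 1504 = 2*(-6)*154 + 1504 = -1848 + 1504 = -344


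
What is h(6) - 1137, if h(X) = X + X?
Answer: -1125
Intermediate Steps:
h(X) = 2*X
h(6) - 1137 = 2*6 - 1137 = 12 - 1137 = -1125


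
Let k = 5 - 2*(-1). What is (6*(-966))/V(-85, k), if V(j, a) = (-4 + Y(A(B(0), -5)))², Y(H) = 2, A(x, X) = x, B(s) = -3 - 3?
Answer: -1449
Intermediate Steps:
B(s) = -6
k = 7 (k = 5 + 2 = 7)
V(j, a) = 4 (V(j, a) = (-4 + 2)² = (-2)² = 4)
(6*(-966))/V(-85, k) = (6*(-966))/4 = -5796*¼ = -1449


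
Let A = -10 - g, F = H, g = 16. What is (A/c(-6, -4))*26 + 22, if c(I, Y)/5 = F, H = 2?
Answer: -228/5 ≈ -45.600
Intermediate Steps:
F = 2
c(I, Y) = 10 (c(I, Y) = 5*2 = 10)
A = -26 (A = -10 - 1*16 = -10 - 16 = -26)
(A/c(-6, -4))*26 + 22 = -26/10*26 + 22 = -26*⅒*26 + 22 = -13/5*26 + 22 = -338/5 + 22 = -228/5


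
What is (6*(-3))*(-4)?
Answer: 72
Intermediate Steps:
(6*(-3))*(-4) = -18*(-4) = 72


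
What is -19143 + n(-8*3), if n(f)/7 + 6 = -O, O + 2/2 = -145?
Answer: -18163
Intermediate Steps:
O = -146 (O = -1 - 145 = -146)
n(f) = 980 (n(f) = -42 + 7*(-1*(-146)) = -42 + 7*146 = -42 + 1022 = 980)
-19143 + n(-8*3) = -19143 + 980 = -18163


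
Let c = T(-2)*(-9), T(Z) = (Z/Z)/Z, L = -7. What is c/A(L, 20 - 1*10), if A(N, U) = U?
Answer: 9/20 ≈ 0.45000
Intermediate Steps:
T(Z) = 1/Z
c = 9/2 (c = -9/(-2) = -½*(-9) = 9/2 ≈ 4.5000)
c/A(L, 20 - 1*10) = 9/(2*(20 - 1*10)) = 9/(2*(20 - 10)) = (9/2)/10 = (9/2)*(⅒) = 9/20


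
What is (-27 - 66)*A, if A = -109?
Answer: 10137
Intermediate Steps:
(-27 - 66)*A = (-27 - 66)*(-109) = -93*(-109) = 10137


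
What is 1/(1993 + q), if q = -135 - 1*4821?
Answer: -1/2963 ≈ -0.00033750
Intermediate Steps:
q = -4956 (q = -135 - 4821 = -4956)
1/(1993 + q) = 1/(1993 - 4956) = 1/(-2963) = -1/2963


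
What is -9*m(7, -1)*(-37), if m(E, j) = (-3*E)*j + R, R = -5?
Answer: 5328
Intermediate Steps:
m(E, j) = -5 - 3*E*j (m(E, j) = (-3*E)*j - 5 = -3*E*j - 5 = -5 - 3*E*j)
-9*m(7, -1)*(-37) = -9*(-5 - 3*7*(-1))*(-37) = -9*(-5 + 21)*(-37) = -9*16*(-37) = -144*(-37) = 5328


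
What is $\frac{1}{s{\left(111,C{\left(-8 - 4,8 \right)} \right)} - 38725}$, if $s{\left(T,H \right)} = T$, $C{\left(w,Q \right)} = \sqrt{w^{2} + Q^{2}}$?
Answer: $- \frac{1}{38614} \approx -2.5897 \cdot 10^{-5}$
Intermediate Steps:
$C{\left(w,Q \right)} = \sqrt{Q^{2} + w^{2}}$
$\frac{1}{s{\left(111,C{\left(-8 - 4,8 \right)} \right)} - 38725} = \frac{1}{111 - 38725} = \frac{1}{-38614} = - \frac{1}{38614}$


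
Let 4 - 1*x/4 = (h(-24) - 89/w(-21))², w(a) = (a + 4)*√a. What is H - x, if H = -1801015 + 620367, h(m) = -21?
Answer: -7154775784/6069 + 712*I*√21/17 ≈ -1.1789e+6 + 191.93*I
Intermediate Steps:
w(a) = √a*(4 + a) (w(a) = (4 + a)*√a = √a*(4 + a))
x = 16 - 4*(-21 - 89*I*√21/357)² (x = 16 - 4*(-21 - 89*(-I*√21/(21*(4 - 21))))² = 16 - 4*(-21 - 89*I*√21/357)² ≈ -1742.8 - 191.93*I)
H = -1180648
H - x = -1180648 - (-10576928/6069 - 712*I*√21/17) = -1180648 + (10576928/6069 + 712*I*√21/17) = -7154775784/6069 + 712*I*√21/17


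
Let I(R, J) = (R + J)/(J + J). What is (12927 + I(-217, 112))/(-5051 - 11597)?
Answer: -413649/532736 ≈ -0.77646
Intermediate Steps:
I(R, J) = (J + R)/(2*J) (I(R, J) = (J + R)/((2*J)) = (J + R)*(1/(2*J)) = (J + R)/(2*J))
(12927 + I(-217, 112))/(-5051 - 11597) = (12927 + (½)*(112 - 217)/112)/(-5051 - 11597) = (12927 + (½)*(1/112)*(-105))/(-16648) = (12927 - 15/32)*(-1/16648) = (413649/32)*(-1/16648) = -413649/532736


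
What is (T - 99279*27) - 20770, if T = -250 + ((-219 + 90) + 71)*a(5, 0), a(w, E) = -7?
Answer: -2701147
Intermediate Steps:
T = 156 (T = -250 + ((-219 + 90) + 71)*(-7) = -250 + (-129 + 71)*(-7) = -250 - 58*(-7) = -250 + 406 = 156)
(T - 99279*27) - 20770 = (156 - 99279*27) - 20770 = (156 - 2680533) - 20770 = -2680377 - 20770 = -2701147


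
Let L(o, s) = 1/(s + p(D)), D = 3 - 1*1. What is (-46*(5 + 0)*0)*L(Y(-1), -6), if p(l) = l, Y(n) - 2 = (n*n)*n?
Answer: 0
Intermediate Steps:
Y(n) = 2 + n**3 (Y(n) = 2 + (n*n)*n = 2 + n**2*n = 2 + n**3)
D = 2 (D = 3 - 1 = 2)
L(o, s) = 1/(2 + s) (L(o, s) = 1/(s + 2) = 1/(2 + s))
(-46*(5 + 0)*0)*L(Y(-1), -6) = (-46*(5 + 0)*0)/(2 - 6) = -230*0/(-4) = -46*0*(-1/4) = 0*(-1/4) = 0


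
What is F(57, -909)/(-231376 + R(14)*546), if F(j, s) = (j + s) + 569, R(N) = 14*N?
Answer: 283/124360 ≈ 0.0022757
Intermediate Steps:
F(j, s) = 569 + j + s
F(57, -909)/(-231376 + R(14)*546) = (569 + 57 - 909)/(-231376 + (14*14)*546) = -283/(-231376 + 196*546) = -283/(-231376 + 107016) = -283/(-124360) = -283*(-1/124360) = 283/124360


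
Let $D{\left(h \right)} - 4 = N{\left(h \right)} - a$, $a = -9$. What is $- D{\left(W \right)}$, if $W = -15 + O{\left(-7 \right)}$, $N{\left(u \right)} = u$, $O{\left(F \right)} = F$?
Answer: $9$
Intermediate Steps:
$W = -22$ ($W = -15 - 7 = -22$)
$D{\left(h \right)} = 13 + h$ ($D{\left(h \right)} = 4 + \left(h - -9\right) = 4 + \left(h + 9\right) = 4 + \left(9 + h\right) = 13 + h$)
$- D{\left(W \right)} = - (13 - 22) = \left(-1\right) \left(-9\right) = 9$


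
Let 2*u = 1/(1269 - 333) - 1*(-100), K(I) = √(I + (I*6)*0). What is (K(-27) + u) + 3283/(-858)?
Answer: 950819/20592 + 3*I*√3 ≈ 46.174 + 5.1962*I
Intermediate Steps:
K(I) = √I (K(I) = √(I + (6*I)*0) = √(I + 0) = √I)
u = 93601/1872 (u = (1/(1269 - 333) - 1*(-100))/2 = (1/936 + 100)/2 = (½)*(93601/936) = 93601/1872 ≈ 50.001)
(K(-27) + u) + 3283/(-858) = (√(-27) + 93601/1872) + 3283/(-858) = (3*I*√3 + 93601/1872) + 3283*(-1/858) = (93601/1872 + 3*I*√3) - 3283/858 = 950819/20592 + 3*I*√3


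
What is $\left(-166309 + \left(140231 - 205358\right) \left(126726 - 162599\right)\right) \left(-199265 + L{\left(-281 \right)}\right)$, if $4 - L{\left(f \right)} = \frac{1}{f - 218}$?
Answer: $- \frac{232284751634247756}{499} \approx -4.655 \cdot 10^{14}$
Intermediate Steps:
$L{\left(f \right)} = 4 - \frac{1}{-218 + f}$ ($L{\left(f \right)} = 4 - \frac{1}{f - 218} = 4 - \frac{1}{-218 + f}$)
$\left(-166309 + \left(140231 - 205358\right) \left(126726 - 162599\right)\right) \left(-199265 + L{\left(-281 \right)}\right) = \left(-166309 + \left(140231 - 205358\right) \left(126726 - 162599\right)\right) \left(-199265 + \frac{-873 + 4 \left(-281\right)}{-218 - 281}\right) = \left(-166309 - -2336300871\right) \left(-199265 + \frac{-873 - 1124}{-499}\right) = \left(-166309 + 2336300871\right) \left(-199265 - - \frac{1997}{499}\right) = 2336134562 \left(-199265 + \frac{1997}{499}\right) = 2336134562 \left(- \frac{99431238}{499}\right) = - \frac{232284751634247756}{499}$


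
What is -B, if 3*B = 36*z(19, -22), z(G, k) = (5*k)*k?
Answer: -29040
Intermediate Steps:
z(G, k) = 5*k²
B = 29040 (B = (36*(5*(-22)²))/3 = (36*(5*484))/3 = (36*2420)/3 = (⅓)*87120 = 29040)
-B = -1*29040 = -29040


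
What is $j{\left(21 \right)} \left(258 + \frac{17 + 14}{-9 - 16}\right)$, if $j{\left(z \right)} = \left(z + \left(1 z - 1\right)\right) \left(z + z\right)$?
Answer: $\frac{11053518}{25} \approx 4.4214 \cdot 10^{5}$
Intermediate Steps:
$j{\left(z \right)} = 2 z \left(-1 + 2 z\right)$ ($j{\left(z \right)} = \left(z + \left(z - 1\right)\right) 2 z = \left(z + \left(-1 + z\right)\right) 2 z = \left(-1 + 2 z\right) 2 z = 2 z \left(-1 + 2 z\right)$)
$j{\left(21 \right)} \left(258 + \frac{17 + 14}{-9 - 16}\right) = 2 \cdot 21 \left(-1 + 2 \cdot 21\right) \left(258 + \frac{17 + 14}{-9 - 16}\right) = 2 \cdot 21 \left(-1 + 42\right) \left(258 + \frac{31}{-25}\right) = 2 \cdot 21 \cdot 41 \left(258 + 31 \left(- \frac{1}{25}\right)\right) = 1722 \left(258 - \frac{31}{25}\right) = 1722 \cdot \frac{6419}{25} = \frac{11053518}{25}$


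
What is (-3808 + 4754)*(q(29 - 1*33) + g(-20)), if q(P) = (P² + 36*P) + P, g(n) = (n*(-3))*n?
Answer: -1260072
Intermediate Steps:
g(n) = -3*n² (g(n) = (-3*n)*n = -3*n²)
q(P) = P² + 37*P
(-3808 + 4754)*(q(29 - 1*33) + g(-20)) = (-3808 + 4754)*((29 - 1*33)*(37 + (29 - 1*33)) - 3*(-20)²) = 946*((29 - 33)*(37 + (29 - 33)) - 3*400) = 946*(-4*(37 - 4) - 1200) = 946*(-4*33 - 1200) = 946*(-132 - 1200) = 946*(-1332) = -1260072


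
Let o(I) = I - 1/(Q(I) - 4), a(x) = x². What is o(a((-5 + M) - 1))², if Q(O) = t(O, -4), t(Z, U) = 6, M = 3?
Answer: 289/4 ≈ 72.250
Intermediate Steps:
Q(O) = 6
o(I) = -½ + I (o(I) = I - 1/(6 - 4) = I - 1/2 = I - 1*½ = I - ½ = -½ + I)
o(a((-5 + M) - 1))² = (-½ + ((-5 + 3) - 1)²)² = (-½ + (-2 - 1)²)² = (-½ + (-3)²)² = (-½ + 9)² = (17/2)² = 289/4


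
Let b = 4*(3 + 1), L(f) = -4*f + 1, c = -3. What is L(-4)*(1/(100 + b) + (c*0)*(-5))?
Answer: 17/116 ≈ 0.14655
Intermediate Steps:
L(f) = 1 - 4*f
b = 16 (b = 4*4 = 16)
L(-4)*(1/(100 + b) + (c*0)*(-5)) = (1 - 4*(-4))*(1/(100 + 16) - 3*0*(-5)) = (1 + 16)*(1/116 + 0*(-5)) = 17*(1/116 + 0) = 17*(1/116) = 17/116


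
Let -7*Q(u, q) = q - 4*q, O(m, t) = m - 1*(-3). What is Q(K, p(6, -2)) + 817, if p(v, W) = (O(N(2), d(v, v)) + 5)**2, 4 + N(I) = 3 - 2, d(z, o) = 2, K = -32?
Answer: 5794/7 ≈ 827.71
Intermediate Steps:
N(I) = -3 (N(I) = -4 + (3 - 2) = -4 + 1 = -3)
O(m, t) = 3 + m (O(m, t) = m + 3 = 3 + m)
p(v, W) = 25 (p(v, W) = ((3 - 3) + 5)**2 = (0 + 5)**2 = 5**2 = 25)
Q(u, q) = 3*q/7 (Q(u, q) = -(q - 4*q)/7 = -(-3)*q/7 = 3*q/7)
Q(K, p(6, -2)) + 817 = (3/7)*25 + 817 = 75/7 + 817 = 5794/7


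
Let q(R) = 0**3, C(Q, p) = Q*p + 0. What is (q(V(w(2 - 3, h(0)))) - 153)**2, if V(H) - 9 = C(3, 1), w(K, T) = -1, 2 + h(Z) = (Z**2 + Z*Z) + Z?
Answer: 23409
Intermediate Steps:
C(Q, p) = Q*p
h(Z) = -2 + Z + 2*Z**2 (h(Z) = -2 + ((Z**2 + Z*Z) + Z) = -2 + ((Z**2 + Z**2) + Z) = -2 + (2*Z**2 + Z) = -2 + (Z + 2*Z**2) = -2 + Z + 2*Z**2)
V(H) = 12 (V(H) = 9 + 3*1 = 9 + 3 = 12)
q(R) = 0
(q(V(w(2 - 3, h(0)))) - 153)**2 = (0 - 153)**2 = (-153)**2 = 23409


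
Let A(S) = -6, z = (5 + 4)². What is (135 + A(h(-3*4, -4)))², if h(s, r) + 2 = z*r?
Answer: 16641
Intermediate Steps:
z = 81 (z = 9² = 81)
h(s, r) = -2 + 81*r
(135 + A(h(-3*4, -4)))² = (135 - 6)² = 129² = 16641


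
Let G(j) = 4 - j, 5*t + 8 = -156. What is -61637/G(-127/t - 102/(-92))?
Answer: 232494764/3699 ≈ 62853.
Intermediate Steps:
t = -164/5 (t = -8/5 + (1/5)*(-156) = -8/5 - 156/5 = -164/5 ≈ -32.800)
-61637/G(-127/t - 102/(-92)) = -61637/(4 - (-127/(-164/5) - 102/(-92))) = -61637/(4 - (-127*(-5/164) - 102*(-1/92))) = -61637/(4 - (635/164 + 51/46)) = -61637/(4 - 1*18787/3772) = -61637/(4 - 18787/3772) = -61637/(-3699/3772) = -61637*(-3772/3699) = 232494764/3699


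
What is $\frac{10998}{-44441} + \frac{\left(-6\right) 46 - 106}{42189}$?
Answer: $- \frac{480971084}{1874921349} \approx -0.25653$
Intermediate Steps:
$\frac{10998}{-44441} + \frac{\left(-6\right) 46 - 106}{42189} = 10998 \left(- \frac{1}{44441}\right) + \left(-276 - 106\right) \frac{1}{42189} = - \frac{10998}{44441} - \frac{382}{42189} = - \frac{480971084}{1874921349}$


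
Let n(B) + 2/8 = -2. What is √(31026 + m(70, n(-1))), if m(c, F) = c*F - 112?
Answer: √123026/2 ≈ 175.38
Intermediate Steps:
n(B) = -9/4 (n(B) = -¼ - 2 = -9/4)
m(c, F) = -112 + F*c (m(c, F) = F*c - 112 = -112 + F*c)
√(31026 + m(70, n(-1))) = √(31026 + (-112 - 9/4*70)) = √(31026 + (-112 - 315/2)) = √(31026 - 539/2) = √(61513/2) = √123026/2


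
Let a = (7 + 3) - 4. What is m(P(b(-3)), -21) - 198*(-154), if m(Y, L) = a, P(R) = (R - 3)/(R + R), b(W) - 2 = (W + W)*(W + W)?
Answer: 30498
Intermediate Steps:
b(W) = 2 + 4*W**2 (b(W) = 2 + (W + W)*(W + W) = 2 + (2*W)*(2*W) = 2 + 4*W**2)
P(R) = (-3 + R)/(2*R) (P(R) = (-3 + R)/((2*R)) = (-3 + R)*(1/(2*R)) = (-3 + R)/(2*R))
a = 6 (a = 10 - 4 = 6)
m(Y, L) = 6
m(P(b(-3)), -21) - 198*(-154) = 6 - 198*(-154) = 6 + 30492 = 30498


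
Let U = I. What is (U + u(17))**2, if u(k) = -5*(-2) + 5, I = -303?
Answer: 82944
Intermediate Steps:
u(k) = 15 (u(k) = 10 + 5 = 15)
U = -303
(U + u(17))**2 = (-303 + 15)**2 = (-288)**2 = 82944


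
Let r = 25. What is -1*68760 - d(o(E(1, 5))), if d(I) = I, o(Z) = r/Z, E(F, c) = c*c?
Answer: -68761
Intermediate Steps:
E(F, c) = c²
o(Z) = 25/Z
-1*68760 - d(o(E(1, 5))) = -1*68760 - 25/(5²) = -68760 - 25/25 = -68760 - 1*1 = -68760 - 1 = -68761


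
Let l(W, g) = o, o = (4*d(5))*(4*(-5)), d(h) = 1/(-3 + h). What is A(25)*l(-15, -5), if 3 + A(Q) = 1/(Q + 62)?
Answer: 10400/87 ≈ 119.54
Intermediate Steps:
A(Q) = -3 + 1/(62 + Q) (A(Q) = -3 + 1/(Q + 62) = -3 + 1/(62 + Q))
o = -40 (o = (4/(-3 + 5))*(4*(-5)) = (4/2)*(-20) = (4*(1/2))*(-20) = 2*(-20) = -40)
l(W, g) = -40
A(25)*l(-15, -5) = ((-185 - 3*25)/(62 + 25))*(-40) = ((-185 - 75)/87)*(-40) = ((1/87)*(-260))*(-40) = -260/87*(-40) = 10400/87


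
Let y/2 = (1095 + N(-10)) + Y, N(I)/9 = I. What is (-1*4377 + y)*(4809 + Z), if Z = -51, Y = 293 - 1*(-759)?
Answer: -1251354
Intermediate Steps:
N(I) = 9*I
Y = 1052 (Y = 293 + 759 = 1052)
y = 4114 (y = 2*((1095 + 9*(-10)) + 1052) = 2*((1095 - 90) + 1052) = 2*(1005 + 1052) = 2*2057 = 4114)
(-1*4377 + y)*(4809 + Z) = (-1*4377 + 4114)*(4809 - 51) = (-4377 + 4114)*4758 = -263*4758 = -1251354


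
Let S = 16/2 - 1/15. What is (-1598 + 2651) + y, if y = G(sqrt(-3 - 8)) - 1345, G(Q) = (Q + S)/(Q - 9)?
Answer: -67311/230 - 127*I*sqrt(11)/690 ≈ -292.66 - 0.61045*I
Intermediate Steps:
S = 119/15 (S = 16*(1/2) - 1*1/15 = 8 - 1/15 = 119/15 ≈ 7.9333)
G(Q) = (119/15 + Q)/(-9 + Q) (G(Q) = (Q + 119/15)/(Q - 9) = (119/15 + Q)/(-9 + Q))
y = -1345 + (119/15 + I*sqrt(11))/(-9 + I*sqrt(11)) (y = (119/15 + sqrt(-3 - 8))/(-9 + sqrt(-3 - 8)) - 1345 = (119/15 + sqrt(-11))/(-9 + sqrt(-11)) - 1345 = (119/15 + I*sqrt(11))/(-9 + I*sqrt(11)) - 1345 = -1345 + (119/15 + I*sqrt(11))/(-9 + I*sqrt(11)) ≈ -1345.7 - 0.61045*I)
(-1598 + 2651) + y = (-1598 + 2651) + (-309501/230 - 127*I*sqrt(11)/690) = 1053 + (-309501/230 - 127*I*sqrt(11)/690) = -67311/230 - 127*I*sqrt(11)/690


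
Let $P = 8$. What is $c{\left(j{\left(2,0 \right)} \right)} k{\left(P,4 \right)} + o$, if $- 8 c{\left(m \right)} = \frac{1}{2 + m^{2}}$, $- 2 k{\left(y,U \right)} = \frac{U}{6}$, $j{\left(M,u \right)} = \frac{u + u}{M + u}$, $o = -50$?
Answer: $- \frac{2399}{48} \approx -49.979$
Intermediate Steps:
$j{\left(M,u \right)} = \frac{2 u}{M + u}$
$k{\left(y,U \right)} = - \frac{U}{12}$ ($k{\left(y,U \right)} = - \frac{U \frac{1}{6}}{2} = - \frac{\frac{1}{6} U}{2} = - \frac{U}{12}$)
$c{\left(m \right)} = - \frac{1}{8 \left(2 + m^{2}\right)}$
$c{\left(j{\left(2,0 \right)} \right)} k{\left(P,4 \right)} + o = - \frac{1}{16 + 8 \left(2 \cdot 0 \frac{1}{2 + 0}\right)^{2}} \left(\left(- \frac{1}{12}\right) 4\right) - 50 = - \frac{1}{16 + 8 \left(2 \cdot 0 \cdot \frac{1}{2}\right)^{2}} \left(- \frac{1}{3}\right) - 50 = - \frac{1}{16 + 8 \cdot 0^{2}} \left(- \frac{1}{3}\right) - 50 = - \frac{1}{16 + 8 \cdot 0} \left(- \frac{1}{3}\right) - 50 = - \frac{1}{16 + 0} \left(- \frac{1}{3}\right) - 50 = - \frac{1}{16} \left(- \frac{1}{3}\right) - 50 = \left(-1\right) \frac{1}{16} \left(- \frac{1}{3}\right) - 50 = \left(- \frac{1}{16}\right) \left(- \frac{1}{3}\right) - 50 = \frac{1}{48} - 50 = - \frac{2399}{48}$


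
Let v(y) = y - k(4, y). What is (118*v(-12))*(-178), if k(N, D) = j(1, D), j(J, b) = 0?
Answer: 252048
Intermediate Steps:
k(N, D) = 0
v(y) = y (v(y) = y - 1*0 = y + 0 = y)
(118*v(-12))*(-178) = (118*(-12))*(-178) = -1416*(-178) = 252048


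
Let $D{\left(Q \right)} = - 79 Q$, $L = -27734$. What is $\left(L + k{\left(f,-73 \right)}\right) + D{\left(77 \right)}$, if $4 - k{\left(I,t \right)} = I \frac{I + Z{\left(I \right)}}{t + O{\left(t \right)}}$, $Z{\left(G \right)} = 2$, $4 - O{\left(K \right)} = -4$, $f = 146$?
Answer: $- \frac{2176237}{65} \approx -33481.0$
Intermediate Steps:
$O{\left(K \right)} = 8$ ($O{\left(K \right)} = 4 - -4 = 4 + 4 = 8$)
$k{\left(I,t \right)} = 4 - \frac{I \left(2 + I\right)}{8 + t}$ ($k{\left(I,t \right)} = 4 - I \frac{I + 2}{t + 8} = 4 - I \frac{2 + I}{8 + t} = 4 - \frac{I \left(2 + I\right)}{8 + t}$)
$\left(L + k{\left(f,-73 \right)}\right) + D{\left(77 \right)} = \left(-27734 + \frac{32 - 146^{2} - 292 + 4 \left(-73\right)}{8 - 73}\right) - 6083 = \left(-27734 + \frac{32 - 21316 - 292 - 292}{-65}\right) - 6083 = \left(-27734 - \frac{32 - 21316 - 292 - 292}{65}\right) - 6083 = \left(-27734 - - \frac{21868}{65}\right) - 6083 = \left(-27734 + \frac{21868}{65}\right) - 6083 = - \frac{1780842}{65} - 6083 = - \frac{2176237}{65}$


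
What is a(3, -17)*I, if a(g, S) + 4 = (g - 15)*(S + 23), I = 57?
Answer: -4332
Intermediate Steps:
a(g, S) = -4 + (-15 + g)*(23 + S) (a(g, S) = -4 + (g - 15)*(S + 23) = -4 + (-15 + g)*(23 + S))
a(3, -17)*I = (-349 - 15*(-17) + 23*3 - 17*3)*57 = (-349 + 255 + 69 - 51)*57 = -76*57 = -4332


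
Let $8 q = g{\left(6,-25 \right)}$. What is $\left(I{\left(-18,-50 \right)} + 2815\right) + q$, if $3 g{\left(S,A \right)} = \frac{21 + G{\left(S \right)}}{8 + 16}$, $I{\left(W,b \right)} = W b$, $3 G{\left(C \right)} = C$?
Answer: $\frac{2139863}{576} \approx 3715.0$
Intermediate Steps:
$G{\left(C \right)} = \frac{C}{3}$
$g{\left(S,A \right)} = \frac{7}{24} + \frac{S}{216}$ ($g{\left(S,A \right)} = \frac{\left(21 + \frac{S}{3}\right) \frac{1}{8 + 16}}{3} = \frac{\left(21 + \frac{S}{3}\right) \frac{1}{24}}{3} = \frac{\frac{7}{8} + \frac{S}{72}}{3} = \frac{7}{24} + \frac{S}{216}$)
$q = \frac{23}{576}$ ($q = \frac{\frac{7}{24} + \frac{1}{216} \cdot 6}{8} = \frac{\frac{7}{24} + \frac{1}{36}}{8} = \frac{1}{8} \cdot \frac{23}{72} = \frac{23}{576} \approx 0.039931$)
$\left(I{\left(-18,-50 \right)} + 2815\right) + q = \left(\left(-18\right) \left(-50\right) + 2815\right) + \frac{23}{576} = \left(900 + 2815\right) + \frac{23}{576} = 3715 + \frac{23}{576} = \frac{2139863}{576}$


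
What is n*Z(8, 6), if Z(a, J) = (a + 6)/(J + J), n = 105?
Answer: 245/2 ≈ 122.50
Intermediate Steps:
Z(a, J) = (6 + a)/(2*J) (Z(a, J) = (6 + a)/((2*J)) = (6 + a)*(1/(2*J)) = (6 + a)/(2*J))
n*Z(8, 6) = 105*((½)*(6 + 8)/6) = 105*((½)*(⅙)*14) = 105*(7/6) = 245/2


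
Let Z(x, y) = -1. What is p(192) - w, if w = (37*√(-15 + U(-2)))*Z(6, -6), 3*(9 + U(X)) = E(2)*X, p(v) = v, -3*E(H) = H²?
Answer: 192 + 148*I*√13/3 ≈ 192.0 + 177.87*I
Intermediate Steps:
E(H) = -H²/3
U(X) = -9 - 4*X/9 (U(X) = -9 + ((-⅓*2²)*X)/3 = -9 + ((-⅓*4)*X)/3 = -9 + (-4*X/3)/3 = -9 - 4*X/9)
w = -148*I*√13/3 (w = (37*√(-15 + (-9 - 4/9*(-2))))*(-1) = (37*√(-15 + (-9 + 8/9)))*(-1) = (37*√(-15 - 73/9))*(-1) = (37*√(-208/9))*(-1) = (37*(4*I*√13/3))*(-1) = (148*I*√13/3)*(-1) = -148*I*√13/3 ≈ -177.87*I)
p(192) - w = 192 - (-148)*I*√13/3 = 192 + 148*I*√13/3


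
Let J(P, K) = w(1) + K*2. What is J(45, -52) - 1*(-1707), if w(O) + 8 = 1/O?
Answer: 1596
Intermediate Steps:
w(O) = -8 + 1/O
J(P, K) = -7 + 2*K (J(P, K) = (-8 + 1/1) + K*2 = (-8 + 1) + 2*K = -7 + 2*K)
J(45, -52) - 1*(-1707) = (-7 + 2*(-52)) - 1*(-1707) = (-7 - 104) + 1707 = -111 + 1707 = 1596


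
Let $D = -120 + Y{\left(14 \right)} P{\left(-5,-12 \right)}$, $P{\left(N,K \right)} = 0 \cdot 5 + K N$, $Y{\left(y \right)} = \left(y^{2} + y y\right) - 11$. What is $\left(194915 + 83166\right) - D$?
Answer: $255341$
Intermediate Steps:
$Y{\left(y \right)} = -11 + 2 y^{2}$ ($Y{\left(y \right)} = \left(y^{2} + y^{2}\right) - 11 = 2 y^{2} - 11 = -11 + 2 y^{2}$)
$P{\left(N,K \right)} = K N$ ($P{\left(N,K \right)} = 0 + K N = K N$)
$D = 22740$ ($D = -120 + \left(-11 + 2 \cdot 14^{2}\right) \left(\left(-12\right) \left(-5\right)\right) = -120 + \left(-11 + 2 \cdot 196\right) 60 = -120 + \left(-11 + 392\right) 60 = -120 + 381 \cdot 60 = -120 + 22860 = 22740$)
$\left(194915 + 83166\right) - D = \left(194915 + 83166\right) - 22740 = 278081 - 22740 = 255341$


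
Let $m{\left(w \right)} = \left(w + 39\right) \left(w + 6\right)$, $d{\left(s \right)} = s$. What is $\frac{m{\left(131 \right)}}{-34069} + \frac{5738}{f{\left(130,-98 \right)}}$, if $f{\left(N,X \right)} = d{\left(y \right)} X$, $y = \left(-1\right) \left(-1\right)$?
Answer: $- \frac{14126453}{238483} \approx -59.235$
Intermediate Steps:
$y = 1$
$m{\left(w \right)} = \left(6 + w\right) \left(39 + w\right)$ ($m{\left(w \right)} = \left(39 + w\right) \left(6 + w\right) = \left(6 + w\right) \left(39 + w\right)$)
$f{\left(N,X \right)} = X$ ($f{\left(N,X \right)} = 1 X = X$)
$\frac{m{\left(131 \right)}}{-34069} + \frac{5738}{f{\left(130,-98 \right)}} = \frac{234 + 131^{2} + 45 \cdot 131}{-34069} + \frac{5738}{-98} = \left(234 + 17161 + 5895\right) \left(- \frac{1}{34069}\right) + 5738 \left(- \frac{1}{98}\right) = 23290 \left(- \frac{1}{34069}\right) - \frac{2869}{49} = - \frac{23290}{34069} - \frac{2869}{49} = - \frac{14126453}{238483}$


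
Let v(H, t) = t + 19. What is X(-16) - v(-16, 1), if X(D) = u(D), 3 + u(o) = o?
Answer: -39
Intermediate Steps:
u(o) = -3 + o
X(D) = -3 + D
v(H, t) = 19 + t
X(-16) - v(-16, 1) = (-3 - 16) - (19 + 1) = -19 - 1*20 = -19 - 20 = -39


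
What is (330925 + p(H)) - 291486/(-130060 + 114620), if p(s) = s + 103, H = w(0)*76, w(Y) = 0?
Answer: 2555681903/7720 ≈ 3.3105e+5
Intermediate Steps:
H = 0 (H = 0*76 = 0)
p(s) = 103 + s
(330925 + p(H)) - 291486/(-130060 + 114620) = (330925 + (103 + 0)) - 291486/(-130060 + 114620) = (330925 + 103) - 291486/(-15440) = 331028 - 291486*(-1/15440) = 331028 + 145743/7720 = 2555681903/7720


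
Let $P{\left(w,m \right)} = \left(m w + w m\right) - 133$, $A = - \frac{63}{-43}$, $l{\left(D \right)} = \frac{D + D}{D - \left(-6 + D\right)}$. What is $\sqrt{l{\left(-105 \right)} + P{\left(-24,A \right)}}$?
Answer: $\frac{2 i \sqrt{110166}}{43} \approx 15.438 i$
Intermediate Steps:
$l{\left(D \right)} = \frac{D}{3}$ ($l{\left(D \right)} = \frac{2 D}{6} = 2 D \frac{1}{6} = \frac{D}{3}$)
$A = \frac{63}{43}$ ($A = \left(-63\right) \left(- \frac{1}{43}\right) = \frac{63}{43} \approx 1.4651$)
$P{\left(w,m \right)} = -133 + 2 m w$ ($P{\left(w,m \right)} = \left(m w + m w\right) - 133 = 2 m w - 133 = -133 + 2 m w$)
$\sqrt{l{\left(-105 \right)} + P{\left(-24,A \right)}} = \sqrt{\frac{1}{3} \left(-105\right) - \left(133 - - \frac{3024}{43}\right)} = \sqrt{-35 - \frac{8743}{43}} = \sqrt{- \frac{10248}{43}} = \frac{2 i \sqrt{110166}}{43}$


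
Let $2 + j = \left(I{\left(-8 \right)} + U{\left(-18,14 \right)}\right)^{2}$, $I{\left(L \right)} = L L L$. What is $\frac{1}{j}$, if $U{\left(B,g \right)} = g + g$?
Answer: $\frac{1}{234254} \approx 4.2689 \cdot 10^{-6}$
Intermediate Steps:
$I{\left(L \right)} = L^{3}$ ($I{\left(L \right)} = L^{2} L = L^{3}$)
$U{\left(B,g \right)} = 2 g$
$j = 234254$ ($j = -2 + \left(\left(-8\right)^{3} + 2 \cdot 14\right)^{2} = -2 + \left(-512 + 28\right)^{2} = -2 + \left(-484\right)^{2} = -2 + 234256 = 234254$)
$\frac{1}{j} = \frac{1}{234254}$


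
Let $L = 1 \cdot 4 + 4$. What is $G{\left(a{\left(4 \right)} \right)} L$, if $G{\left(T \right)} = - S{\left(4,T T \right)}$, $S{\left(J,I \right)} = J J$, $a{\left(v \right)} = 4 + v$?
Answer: $-128$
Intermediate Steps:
$S{\left(J,I \right)} = J^{2}$
$G{\left(T \right)} = -16$ ($G{\left(T \right)} = - 4^{2} = \left(-1\right) 16 = -16$)
$L = 8$ ($L = 4 + 4 = 8$)
$G{\left(a{\left(4 \right)} \right)} L = \left(-16\right) 8 = -128$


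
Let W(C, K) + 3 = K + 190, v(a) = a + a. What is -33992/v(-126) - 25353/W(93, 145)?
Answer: 174871/2988 ≈ 58.524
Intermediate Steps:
v(a) = 2*a
W(C, K) = 187 + K (W(C, K) = -3 + (K + 190) = -3 + (190 + K) = 187 + K)
-33992/v(-126) - 25353/W(93, 145) = -33992/(2*(-126)) - 25353/(187 + 145) = -33992/(-252) - 25353/332 = -33992*(-1/252) - 25353*1/332 = 1214/9 - 25353/332 = 174871/2988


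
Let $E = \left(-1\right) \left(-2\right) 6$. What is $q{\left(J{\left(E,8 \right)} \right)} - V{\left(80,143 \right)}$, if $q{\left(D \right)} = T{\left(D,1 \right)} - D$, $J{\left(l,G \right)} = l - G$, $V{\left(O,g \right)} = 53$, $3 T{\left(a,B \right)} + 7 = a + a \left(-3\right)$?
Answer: $-62$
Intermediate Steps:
$T{\left(a,B \right)} = - \frac{7}{3} - \frac{2 a}{3}$ ($T{\left(a,B \right)} = - \frac{7}{3} + \frac{a + a \left(-3\right)}{3} = - \frac{7}{3} + \frac{a - 3 a}{3} = - \frac{7}{3} + \frac{\left(-2\right) a}{3} = - \frac{7}{3} - \frac{2 a}{3}$)
$E = 12$ ($E = 2 \cdot 6 = 12$)
$q{\left(D \right)} = - \frac{7}{3} - \frac{5 D}{3}$ ($q{\left(D \right)} = \left(- \frac{7}{3} - \frac{2 D}{3}\right) - D = - \frac{7}{3} - \frac{5 D}{3}$)
$q{\left(J{\left(E,8 \right)} \right)} - V{\left(80,143 \right)} = \left(- \frac{7}{3} - \frac{5 \left(12 - 8\right)}{3}\right) - 53 = \left(- \frac{7}{3} - \frac{20}{3}\right) - 53 = -9 - 53 = -62$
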